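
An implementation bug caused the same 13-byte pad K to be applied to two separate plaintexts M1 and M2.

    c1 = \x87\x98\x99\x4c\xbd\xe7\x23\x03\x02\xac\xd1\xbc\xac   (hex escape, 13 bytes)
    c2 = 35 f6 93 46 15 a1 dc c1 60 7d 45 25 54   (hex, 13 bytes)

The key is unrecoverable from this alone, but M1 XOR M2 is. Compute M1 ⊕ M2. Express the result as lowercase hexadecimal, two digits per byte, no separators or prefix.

c1 ⊕ c2 = (M1 ⊕ K) ⊕ (M2 ⊕ K) = M1 ⊕ M2 — the shared key cancels under XOR.
87 XOR 35 = b2
98 XOR f6 = 6e
99 XOR 93 = 0a
4c XOR 46 = 0a
bd XOR 15 = a8
e7 XOR a1 = 46
23 XOR dc = ff
03 XOR c1 = c2
02 XOR 60 = 62
ac XOR 7d = d1
d1 XOR 45 = 94
bc XOR 25 = 99
ac XOR 54 = f8

b26e0a0aa846ffc262d19499f8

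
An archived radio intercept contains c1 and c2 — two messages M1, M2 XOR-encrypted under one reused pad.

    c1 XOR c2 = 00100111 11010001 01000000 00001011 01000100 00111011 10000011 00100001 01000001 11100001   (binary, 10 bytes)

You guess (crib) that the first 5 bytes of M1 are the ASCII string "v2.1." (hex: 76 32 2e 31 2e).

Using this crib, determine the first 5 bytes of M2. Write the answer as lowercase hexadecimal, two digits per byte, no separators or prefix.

Since c1 ⊕ c2 = M1 ⊕ M2, XORing with the guessed M1 bytes yields the corresponding M2 bytes: M2 = (c1 ⊕ c2) ⊕ M1.
00100111 xor 01110110 = 01010001
11010001 xor 00110010 = 11100011
01000000 xor 00101110 = 01101110
00001011 xor 00110001 = 00111010
01000100 xor 00101110 = 01101010

51e36e3a6a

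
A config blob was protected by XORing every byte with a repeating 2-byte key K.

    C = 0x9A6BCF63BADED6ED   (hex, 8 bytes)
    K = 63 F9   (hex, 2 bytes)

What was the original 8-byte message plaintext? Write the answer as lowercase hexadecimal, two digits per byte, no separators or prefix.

f992ac9ad927b514

The 2-byte key repeats, so the effective keystream is 63 f9 63 f9 63 f9 63 f9.
byte 0: 9a ^ 63 = f9
byte 1: 6b ^ f9 = 92
byte 2: cf ^ 63 = ac
byte 3: 63 ^ f9 = 9a
byte 4: ba ^ 63 = d9
byte 5: de ^ f9 = 27
byte 6: d6 ^ 63 = b5
byte 7: ed ^ f9 = 14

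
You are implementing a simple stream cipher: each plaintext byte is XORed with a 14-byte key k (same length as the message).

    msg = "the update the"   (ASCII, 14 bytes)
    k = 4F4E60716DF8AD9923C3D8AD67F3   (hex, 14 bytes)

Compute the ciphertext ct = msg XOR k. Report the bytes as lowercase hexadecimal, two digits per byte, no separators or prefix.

3b2605511888c9f857a6f8d90f96

XOR is its own inverse, so applying the key byte-wise gives the result directly.
74 ⊕ 4f = 3b
68 ⊕ 4e = 26
65 ⊕ 60 = 05
20 ⊕ 71 = 51
75 ⊕ 6d = 18
70 ⊕ f8 = 88
64 ⊕ ad = c9
61 ⊕ 99 = f8
74 ⊕ 23 = 57
65 ⊕ c3 = a6
20 ⊕ d8 = f8
74 ⊕ ad = d9
68 ⊕ 67 = 0f
65 ⊕ f3 = 96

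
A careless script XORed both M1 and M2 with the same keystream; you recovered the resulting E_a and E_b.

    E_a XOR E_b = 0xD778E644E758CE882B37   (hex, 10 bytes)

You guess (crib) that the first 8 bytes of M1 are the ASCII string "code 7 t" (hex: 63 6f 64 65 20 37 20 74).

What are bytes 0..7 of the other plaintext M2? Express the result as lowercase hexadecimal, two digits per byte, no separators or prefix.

b4178221c76feefc

Since E_a ⊕ E_b = M1 ⊕ M2, XORing with the guessed M1 bytes yields the corresponding M2 bytes: M2 = (E_a ⊕ E_b) ⊕ M1.
d7 ⊕ 63 = b4
78 ⊕ 6f = 17
e6 ⊕ 64 = 82
44 ⊕ 65 = 21
e7 ⊕ 20 = c7
58 ⊕ 37 = 6f
ce ⊕ 20 = ee
88 ⊕ 74 = fc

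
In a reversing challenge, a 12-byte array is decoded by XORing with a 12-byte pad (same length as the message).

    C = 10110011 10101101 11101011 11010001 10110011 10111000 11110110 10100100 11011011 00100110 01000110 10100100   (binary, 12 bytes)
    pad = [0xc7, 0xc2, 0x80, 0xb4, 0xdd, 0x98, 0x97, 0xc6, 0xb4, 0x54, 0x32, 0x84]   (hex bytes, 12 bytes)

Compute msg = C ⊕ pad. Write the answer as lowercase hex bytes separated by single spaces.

74 6f 6b 65 6e 20 61 62 6f 72 74 20

byte 0: b3 XOR c7 = 74
byte 1: ad XOR c2 = 6f
byte 2: eb XOR 80 = 6b
byte 3: d1 XOR b4 = 65
byte 4: b3 XOR dd = 6e
byte 5: b8 XOR 98 = 20
byte 6: f6 XOR 97 = 61
byte 7: a4 XOR c6 = 62
byte 8: db XOR b4 = 6f
byte 9: 26 XOR 54 = 72
byte 10: 46 XOR 32 = 74
byte 11: a4 XOR 84 = 20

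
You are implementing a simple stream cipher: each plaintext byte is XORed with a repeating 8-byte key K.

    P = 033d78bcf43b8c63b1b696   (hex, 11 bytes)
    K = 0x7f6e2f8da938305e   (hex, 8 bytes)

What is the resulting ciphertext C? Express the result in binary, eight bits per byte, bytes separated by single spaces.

The 8-byte key repeats, so the effective keystream is 7f 6e 2f 8d a9 38 30 5e 7f 6e 2f.
byte 0:   3 ⊕ 127 = 124
byte 1:  61 ⊕ 110 =  83
byte 2: 120 ⊕  47 =  87
byte 3: 188 ⊕ 141 =  49
byte 4: 244 ⊕ 169 =  93
byte 5:  59 ⊕  56 =   3
byte 6: 140 ⊕  48 = 188
byte 7:  99 ⊕  94 =  61
byte 8: 177 ⊕ 127 = 206
byte 9: 182 ⊕ 110 = 216
byte 10: 150 ⊕  47 = 185

01111100 01010011 01010111 00110001 01011101 00000011 10111100 00111101 11001110 11011000 10111001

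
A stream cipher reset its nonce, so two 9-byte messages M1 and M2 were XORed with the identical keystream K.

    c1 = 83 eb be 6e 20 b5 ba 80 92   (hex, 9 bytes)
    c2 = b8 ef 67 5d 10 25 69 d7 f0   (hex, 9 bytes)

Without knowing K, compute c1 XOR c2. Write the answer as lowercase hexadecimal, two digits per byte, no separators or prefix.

3b04d9333090d35762

c1 ⊕ c2 = (M1 ⊕ K) ⊕ (M2 ⊕ K) = M1 ⊕ M2 — the shared key cancels under XOR.
83 ⊕ b8 = 3b
eb ⊕ ef = 04
be ⊕ 67 = d9
6e ⊕ 5d = 33
20 ⊕ 10 = 30
b5 ⊕ 25 = 90
ba ⊕ 69 = d3
80 ⊕ d7 = 57
92 ⊕ f0 = 62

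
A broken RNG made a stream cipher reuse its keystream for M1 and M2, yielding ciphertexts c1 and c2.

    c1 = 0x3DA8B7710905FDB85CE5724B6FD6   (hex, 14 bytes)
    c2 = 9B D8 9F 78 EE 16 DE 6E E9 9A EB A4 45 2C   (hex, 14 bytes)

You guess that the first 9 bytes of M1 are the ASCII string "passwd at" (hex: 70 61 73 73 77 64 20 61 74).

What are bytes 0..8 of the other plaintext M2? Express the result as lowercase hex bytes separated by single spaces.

First, c1 ⊕ c2 = (M1 ⊕ K) ⊕ (M2 ⊕ K) = M1 ⊕ M2, so the key drops out. Then M2 = (M1 ⊕ M2) ⊕ M1 over the first 9 bytes.
byte 0: (3d xor 9b) xor 70 = a6 xor 70 = d6
byte 1: (a8 xor d8) xor 61 = 70 xor 61 = 11
byte 2: (b7 xor 9f) xor 73 = 28 xor 73 = 5b
byte 3: (71 xor 78) xor 73 = 09 xor 73 = 7a
byte 4: (09 xor ee) xor 77 = e7 xor 77 = 90
byte 5: (05 xor 16) xor 64 = 13 xor 64 = 77
byte 6: (fd xor de) xor 20 = 23 xor 20 = 03
byte 7: (b8 xor 6e) xor 61 = d6 xor 61 = b7
byte 8: (5c xor e9) xor 74 = b5 xor 74 = c1

d6 11 5b 7a 90 77 03 b7 c1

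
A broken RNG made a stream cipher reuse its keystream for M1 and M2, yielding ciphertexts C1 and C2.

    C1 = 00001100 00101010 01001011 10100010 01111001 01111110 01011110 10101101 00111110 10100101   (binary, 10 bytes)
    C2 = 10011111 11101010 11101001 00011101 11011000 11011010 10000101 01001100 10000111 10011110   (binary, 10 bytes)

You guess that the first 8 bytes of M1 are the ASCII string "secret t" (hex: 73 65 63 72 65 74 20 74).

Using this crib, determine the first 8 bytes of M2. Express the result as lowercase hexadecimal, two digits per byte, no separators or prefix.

First, C1 ⊕ C2 = (M1 ⊕ K) ⊕ (M2 ⊕ K) = M1 ⊕ M2, so the key drops out. Then M2 = (M1 ⊕ M2) ⊕ M1 over the first 8 bytes.
byte 0: (0c XOR 9f) XOR 73 = 93 XOR 73 = e0
byte 1: (2a XOR ea) XOR 65 = c0 XOR 65 = a5
byte 2: (4b XOR e9) XOR 63 = a2 XOR 63 = c1
byte 3: (a2 XOR 1d) XOR 72 = bf XOR 72 = cd
byte 4: (79 XOR d8) XOR 65 = a1 XOR 65 = c4
byte 5: (7e XOR da) XOR 74 = a4 XOR 74 = d0
byte 6: (5e XOR 85) XOR 20 = db XOR 20 = fb
byte 7: (ad XOR 4c) XOR 74 = e1 XOR 74 = 95

e0a5c1cdc4d0fb95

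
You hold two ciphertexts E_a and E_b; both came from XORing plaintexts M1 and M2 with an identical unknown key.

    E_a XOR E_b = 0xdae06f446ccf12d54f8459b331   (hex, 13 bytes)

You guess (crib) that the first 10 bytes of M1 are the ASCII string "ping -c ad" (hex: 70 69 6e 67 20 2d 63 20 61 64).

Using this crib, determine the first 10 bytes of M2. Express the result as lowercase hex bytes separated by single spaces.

aa 89 01 23 4c e2 71 f5 2e e0

Since E_a ⊕ E_b = M1 ⊕ M2, XORing with the guessed M1 bytes yields the corresponding M2 bytes: M2 = (E_a ⊕ E_b) ⊕ M1.
byte 0: da ^ 70 = aa
byte 1: e0 ^ 69 = 89
byte 2: 6f ^ 6e = 01
byte 3: 44 ^ 67 = 23
byte 4: 6c ^ 20 = 4c
byte 5: cf ^ 2d = e2
byte 6: 12 ^ 63 = 71
byte 7: d5 ^ 20 = f5
byte 8: 4f ^ 61 = 2e
byte 9: 84 ^ 64 = e0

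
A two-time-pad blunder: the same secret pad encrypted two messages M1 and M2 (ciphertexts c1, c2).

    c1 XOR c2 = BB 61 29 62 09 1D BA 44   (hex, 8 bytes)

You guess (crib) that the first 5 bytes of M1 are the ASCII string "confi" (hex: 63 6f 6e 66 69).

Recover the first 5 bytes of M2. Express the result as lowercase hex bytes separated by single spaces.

Since c1 ⊕ c2 = M1 ⊕ M2, XORing with the guessed M1 bytes yields the corresponding M2 bytes: M2 = (c1 ⊕ c2) ⊕ M1.
bb xor 63 = d8
61 xor 6f = 0e
29 xor 6e = 47
62 xor 66 = 04
09 xor 69 = 60

d8 0e 47 04 60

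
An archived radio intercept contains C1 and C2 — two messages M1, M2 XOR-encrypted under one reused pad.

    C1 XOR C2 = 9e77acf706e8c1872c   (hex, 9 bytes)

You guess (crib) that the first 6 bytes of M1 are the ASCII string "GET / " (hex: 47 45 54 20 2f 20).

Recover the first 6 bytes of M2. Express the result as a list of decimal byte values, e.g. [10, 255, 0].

Since C1 ⊕ C2 = M1 ⊕ M2, XORing with the guessed M1 bytes yields the corresponding M2 bytes: M2 = (C1 ⊕ C2) ⊕ M1.
10011110 xor 01000111 = 11011001
01110111 xor 01000101 = 00110010
10101100 xor 01010100 = 11111000
11110111 xor 00100000 = 11010111
00000110 xor 00101111 = 00101001
11101000 xor 00100000 = 11001000

[217, 50, 248, 215, 41, 200]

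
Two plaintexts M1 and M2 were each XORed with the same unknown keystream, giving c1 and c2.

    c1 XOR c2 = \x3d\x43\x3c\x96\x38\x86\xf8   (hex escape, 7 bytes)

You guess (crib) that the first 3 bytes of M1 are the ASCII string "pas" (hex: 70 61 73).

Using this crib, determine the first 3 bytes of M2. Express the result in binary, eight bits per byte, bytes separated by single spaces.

Since c1 ⊕ c2 = M1 ⊕ M2, XORing with the guessed M1 bytes yields the corresponding M2 bytes: M2 = (c1 ⊕ c2) ⊕ M1.
3d xor 70 = 4d
43 xor 61 = 22
3c xor 73 = 4f

01001101 00100010 01001111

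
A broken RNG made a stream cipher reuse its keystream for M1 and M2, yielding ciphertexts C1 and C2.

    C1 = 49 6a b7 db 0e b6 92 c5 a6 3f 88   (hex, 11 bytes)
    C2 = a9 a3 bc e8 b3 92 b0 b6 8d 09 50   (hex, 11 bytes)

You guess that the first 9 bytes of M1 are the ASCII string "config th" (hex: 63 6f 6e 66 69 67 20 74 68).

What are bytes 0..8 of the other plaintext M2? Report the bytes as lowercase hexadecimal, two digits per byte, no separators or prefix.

First, C1 ⊕ C2 = (M1 ⊕ K) ⊕ (M2 ⊕ K) = M1 ⊕ M2, so the key drops out. Then M2 = (M1 ⊕ M2) ⊕ M1 over the first 9 bytes.
byte 0: (49 ^ a9) ^ 63 = e0 ^ 63 = 83
byte 1: (6a ^ a3) ^ 6f = c9 ^ 6f = a6
byte 2: (b7 ^ bc) ^ 6e = 0b ^ 6e = 65
byte 3: (db ^ e8) ^ 66 = 33 ^ 66 = 55
byte 4: (0e ^ b3) ^ 69 = bd ^ 69 = d4
byte 5: (b6 ^ 92) ^ 67 = 24 ^ 67 = 43
byte 6: (92 ^ b0) ^ 20 = 22 ^ 20 = 02
byte 7: (c5 ^ b6) ^ 74 = 73 ^ 74 = 07
byte 8: (a6 ^ 8d) ^ 68 = 2b ^ 68 = 43

83a66555d443020743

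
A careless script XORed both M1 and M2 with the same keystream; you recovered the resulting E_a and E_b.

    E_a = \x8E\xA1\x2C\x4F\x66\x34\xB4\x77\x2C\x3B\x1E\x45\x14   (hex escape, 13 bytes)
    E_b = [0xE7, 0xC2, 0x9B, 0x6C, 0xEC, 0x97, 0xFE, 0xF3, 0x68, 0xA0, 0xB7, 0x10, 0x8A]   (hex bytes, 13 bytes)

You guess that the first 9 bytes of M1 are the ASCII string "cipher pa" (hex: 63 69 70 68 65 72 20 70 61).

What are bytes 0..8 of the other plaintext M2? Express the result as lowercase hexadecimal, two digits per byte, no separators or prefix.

First, E_a ⊕ E_b = (M1 ⊕ K) ⊕ (M2 ⊕ K) = M1 ⊕ M2, so the key drops out. Then M2 = (M1 ⊕ M2) ⊕ M1 over the first 9 bytes.
byte 0: (8e ^ e7) ^ 63 = 69 ^ 63 = 0a
byte 1: (a1 ^ c2) ^ 69 = 63 ^ 69 = 0a
byte 2: (2c ^ 9b) ^ 70 = b7 ^ 70 = c7
byte 3: (4f ^ 6c) ^ 68 = 23 ^ 68 = 4b
byte 4: (66 ^ ec) ^ 65 = 8a ^ 65 = ef
byte 5: (34 ^ 97) ^ 72 = a3 ^ 72 = d1
byte 6: (b4 ^ fe) ^ 20 = 4a ^ 20 = 6a
byte 7: (77 ^ f3) ^ 70 = 84 ^ 70 = f4
byte 8: (2c ^ 68) ^ 61 = 44 ^ 61 = 25

0a0ac74befd16af425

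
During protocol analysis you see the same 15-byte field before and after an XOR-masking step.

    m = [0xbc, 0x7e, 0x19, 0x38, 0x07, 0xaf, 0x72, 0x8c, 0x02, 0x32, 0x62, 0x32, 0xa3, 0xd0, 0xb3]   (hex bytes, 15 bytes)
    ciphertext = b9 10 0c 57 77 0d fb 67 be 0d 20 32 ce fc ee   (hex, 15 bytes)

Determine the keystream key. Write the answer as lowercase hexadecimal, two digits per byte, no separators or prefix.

Since ciphertext = m ⊕ key, XORing both sides with m gives key = m ⊕ ciphertext.
188 xor 185 =   5
126 xor  16 = 110
 25 xor  12 =  21
 56 xor  87 = 111
  7 xor 119 = 112
175 xor  13 = 162
114 xor 251 = 137
140 xor 103 = 235
  2 xor 190 = 188
 50 xor  13 =  63
 98 xor  32 =  66
 50 xor  50 =   0
163 xor 206 = 109
208 xor 252 =  44
179 xor 238 =  93

056e156f70a289ebbc3f42006d2c5d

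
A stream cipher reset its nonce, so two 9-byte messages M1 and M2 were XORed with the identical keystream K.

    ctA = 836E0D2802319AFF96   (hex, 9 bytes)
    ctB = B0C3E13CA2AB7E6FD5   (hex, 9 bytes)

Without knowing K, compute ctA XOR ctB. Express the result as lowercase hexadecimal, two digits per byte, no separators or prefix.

ctA ⊕ ctB = (M1 ⊕ K) ⊕ (M2 ⊕ K) = M1 ⊕ M2 — the shared key cancels under XOR.
83 XOR b0 = 33
6e XOR c3 = ad
0d XOR e1 = ec
28 XOR 3c = 14
02 XOR a2 = a0
31 XOR ab = 9a
9a XOR 7e = e4
ff XOR 6f = 90
96 XOR d5 = 43

33adec14a09ae49043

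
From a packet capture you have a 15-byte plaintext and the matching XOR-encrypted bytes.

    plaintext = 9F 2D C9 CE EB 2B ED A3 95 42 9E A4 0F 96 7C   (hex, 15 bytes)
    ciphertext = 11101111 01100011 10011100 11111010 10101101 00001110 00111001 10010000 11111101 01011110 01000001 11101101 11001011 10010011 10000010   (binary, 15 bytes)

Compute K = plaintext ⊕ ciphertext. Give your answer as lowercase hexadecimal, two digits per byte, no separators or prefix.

Since ciphertext = plaintext ⊕ K, XORing both sides with plaintext gives K = plaintext ⊕ ciphertext.
9f ^ ef = 70
2d ^ 63 = 4e
c9 ^ 9c = 55
ce ^ fa = 34
eb ^ ad = 46
2b ^ 0e = 25
ed ^ 39 = d4
a3 ^ 90 = 33
95 ^ fd = 68
42 ^ 5e = 1c
9e ^ 41 = df
a4 ^ ed = 49
0f ^ cb = c4
96 ^ 93 = 05
7c ^ 82 = fe

704e55344625d433681cdf49c405fe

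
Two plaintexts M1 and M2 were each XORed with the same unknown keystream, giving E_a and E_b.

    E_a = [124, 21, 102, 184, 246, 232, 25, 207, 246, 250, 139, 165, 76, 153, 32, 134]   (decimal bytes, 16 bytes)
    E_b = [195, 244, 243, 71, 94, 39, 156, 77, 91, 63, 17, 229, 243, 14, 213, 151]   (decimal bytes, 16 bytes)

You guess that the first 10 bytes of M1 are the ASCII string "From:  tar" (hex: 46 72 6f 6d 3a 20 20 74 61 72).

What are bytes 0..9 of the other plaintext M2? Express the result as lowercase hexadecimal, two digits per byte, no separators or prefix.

First, E_a ⊕ E_b = (M1 ⊕ K) ⊕ (M2 ⊕ K) = M1 ⊕ M2, so the key drops out. Then M2 = (M1 ⊕ M2) ⊕ M1 over the first 10 bytes.
byte 0: (7c ⊕ c3) ⊕ 46 = bf ⊕ 46 = f9
byte 1: (15 ⊕ f4) ⊕ 72 = e1 ⊕ 72 = 93
byte 2: (66 ⊕ f3) ⊕ 6f = 95 ⊕ 6f = fa
byte 3: (b8 ⊕ 47) ⊕ 6d = ff ⊕ 6d = 92
byte 4: (f6 ⊕ 5e) ⊕ 3a = a8 ⊕ 3a = 92
byte 5: (e8 ⊕ 27) ⊕ 20 = cf ⊕ 20 = ef
byte 6: (19 ⊕ 9c) ⊕ 20 = 85 ⊕ 20 = a5
byte 7: (cf ⊕ 4d) ⊕ 74 = 82 ⊕ 74 = f6
byte 8: (f6 ⊕ 5b) ⊕ 61 = ad ⊕ 61 = cc
byte 9: (fa ⊕ 3f) ⊕ 72 = c5 ⊕ 72 = b7

f993fa9292efa5f6ccb7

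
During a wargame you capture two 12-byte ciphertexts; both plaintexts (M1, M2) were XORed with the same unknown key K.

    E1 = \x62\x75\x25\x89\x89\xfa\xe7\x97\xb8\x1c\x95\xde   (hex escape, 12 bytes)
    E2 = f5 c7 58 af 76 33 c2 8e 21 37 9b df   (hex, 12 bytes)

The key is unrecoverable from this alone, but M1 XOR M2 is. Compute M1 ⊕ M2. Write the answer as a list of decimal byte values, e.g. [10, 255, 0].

[151, 178, 125, 38, 255, 201, 37, 25, 153, 43, 14, 1]

E1 ⊕ E2 = (M1 ⊕ K) ⊕ (M2 ⊕ K) = M1 ⊕ M2 — the shared key cancels under XOR.
62 ^ f5 = 97
75 ^ c7 = b2
25 ^ 58 = 7d
89 ^ af = 26
89 ^ 76 = ff
fa ^ 33 = c9
e7 ^ c2 = 25
97 ^ 8e = 19
b8 ^ 21 = 99
1c ^ 37 = 2b
95 ^ 9b = 0e
de ^ df = 01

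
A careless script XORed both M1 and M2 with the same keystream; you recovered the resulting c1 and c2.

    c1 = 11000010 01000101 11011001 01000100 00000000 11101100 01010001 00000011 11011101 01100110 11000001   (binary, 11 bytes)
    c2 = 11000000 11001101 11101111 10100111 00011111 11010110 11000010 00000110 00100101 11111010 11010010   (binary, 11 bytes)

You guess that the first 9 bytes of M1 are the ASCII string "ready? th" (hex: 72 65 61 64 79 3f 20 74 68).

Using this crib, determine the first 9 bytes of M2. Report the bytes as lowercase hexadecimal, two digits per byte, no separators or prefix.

First, c1 ⊕ c2 = (M1 ⊕ K) ⊕ (M2 ⊕ K) = M1 ⊕ M2, so the key drops out. Then M2 = (M1 ⊕ M2) ⊕ M1 over the first 9 bytes.
byte 0: (c2 ⊕ c0) ⊕ 72 = 02 ⊕ 72 = 70
byte 1: (45 ⊕ cd) ⊕ 65 = 88 ⊕ 65 = ed
byte 2: (d9 ⊕ ef) ⊕ 61 = 36 ⊕ 61 = 57
byte 3: (44 ⊕ a7) ⊕ 64 = e3 ⊕ 64 = 87
byte 4: (00 ⊕ 1f) ⊕ 79 = 1f ⊕ 79 = 66
byte 5: (ec ⊕ d6) ⊕ 3f = 3a ⊕ 3f = 05
byte 6: (51 ⊕ c2) ⊕ 20 = 93 ⊕ 20 = b3
byte 7: (03 ⊕ 06) ⊕ 74 = 05 ⊕ 74 = 71
byte 8: (dd ⊕ 25) ⊕ 68 = f8 ⊕ 68 = 90

70ed57876605b37190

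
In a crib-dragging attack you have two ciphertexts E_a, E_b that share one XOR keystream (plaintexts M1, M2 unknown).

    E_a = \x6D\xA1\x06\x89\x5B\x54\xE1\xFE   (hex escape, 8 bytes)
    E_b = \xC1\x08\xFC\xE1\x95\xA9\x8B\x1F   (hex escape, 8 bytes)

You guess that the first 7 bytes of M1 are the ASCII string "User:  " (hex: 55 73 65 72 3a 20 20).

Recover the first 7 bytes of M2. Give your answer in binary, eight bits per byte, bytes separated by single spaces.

11111001 11011010 10011111 00011010 11110100 11011101 01001010

First, E_a ⊕ E_b = (M1 ⊕ K) ⊕ (M2 ⊕ K) = M1 ⊕ M2, so the key drops out. Then M2 = (M1 ⊕ M2) ⊕ M1 over the first 7 bytes.
byte 0: (6d XOR c1) XOR 55 = ac XOR 55 = f9
byte 1: (a1 XOR 08) XOR 73 = a9 XOR 73 = da
byte 2: (06 XOR fc) XOR 65 = fa XOR 65 = 9f
byte 3: (89 XOR e1) XOR 72 = 68 XOR 72 = 1a
byte 4: (5b XOR 95) XOR 3a = ce XOR 3a = f4
byte 5: (54 XOR a9) XOR 20 = fd XOR 20 = dd
byte 6: (e1 XOR 8b) XOR 20 = 6a XOR 20 = 4a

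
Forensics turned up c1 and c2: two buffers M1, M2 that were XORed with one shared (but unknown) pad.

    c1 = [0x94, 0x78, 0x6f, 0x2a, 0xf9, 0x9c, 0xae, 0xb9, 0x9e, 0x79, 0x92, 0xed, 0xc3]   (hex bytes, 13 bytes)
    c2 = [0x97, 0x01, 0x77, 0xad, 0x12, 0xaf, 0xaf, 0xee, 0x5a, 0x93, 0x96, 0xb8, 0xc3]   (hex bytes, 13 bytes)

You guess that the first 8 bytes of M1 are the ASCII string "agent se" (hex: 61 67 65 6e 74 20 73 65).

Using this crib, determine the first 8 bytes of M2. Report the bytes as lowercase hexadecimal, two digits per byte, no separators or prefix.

621e7de99f137232

First, c1 ⊕ c2 = (M1 ⊕ K) ⊕ (M2 ⊕ K) = M1 ⊕ M2, so the key drops out. Then M2 = (M1 ⊕ M2) ⊕ M1 over the first 8 bytes.
byte 0: (94 ⊕ 97) ⊕ 61 = 03 ⊕ 61 = 62
byte 1: (78 ⊕ 01) ⊕ 67 = 79 ⊕ 67 = 1e
byte 2: (6f ⊕ 77) ⊕ 65 = 18 ⊕ 65 = 7d
byte 3: (2a ⊕ ad) ⊕ 6e = 87 ⊕ 6e = e9
byte 4: (f9 ⊕ 12) ⊕ 74 = eb ⊕ 74 = 9f
byte 5: (9c ⊕ af) ⊕ 20 = 33 ⊕ 20 = 13
byte 6: (ae ⊕ af) ⊕ 73 = 01 ⊕ 73 = 72
byte 7: (b9 ⊕ ee) ⊕ 65 = 57 ⊕ 65 = 32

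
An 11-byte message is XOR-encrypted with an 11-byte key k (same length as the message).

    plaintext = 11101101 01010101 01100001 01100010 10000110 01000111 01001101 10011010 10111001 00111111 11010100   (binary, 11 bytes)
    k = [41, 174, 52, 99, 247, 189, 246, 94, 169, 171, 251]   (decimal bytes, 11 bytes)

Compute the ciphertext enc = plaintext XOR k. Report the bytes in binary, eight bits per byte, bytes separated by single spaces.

11000100 11111011 01010101 00000001 01110001 11111010 10111011 11000100 00010000 10010100 00101111

byte 0: ed ^ 29 = c4
byte 1: 55 ^ ae = fb
byte 2: 61 ^ 34 = 55
byte 3: 62 ^ 63 = 01
byte 4: 86 ^ f7 = 71
byte 5: 47 ^ bd = fa
byte 6: 4d ^ f6 = bb
byte 7: 9a ^ 5e = c4
byte 8: b9 ^ a9 = 10
byte 9: 3f ^ ab = 94
byte 10: d4 ^ fb = 2f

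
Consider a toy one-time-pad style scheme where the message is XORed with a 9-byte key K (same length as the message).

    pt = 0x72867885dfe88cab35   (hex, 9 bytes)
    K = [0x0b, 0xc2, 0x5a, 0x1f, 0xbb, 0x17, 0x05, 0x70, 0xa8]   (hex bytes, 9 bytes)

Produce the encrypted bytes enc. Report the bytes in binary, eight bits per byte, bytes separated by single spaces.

01111001 01000100 00100010 10011010 01100100 11111111 10001001 11011011 10011101

XOR is its own inverse, so applying the key byte-wise gives the result directly.
byte 0: 72 ^ 0b = 79
byte 1: 86 ^ c2 = 44
byte 2: 78 ^ 5a = 22
byte 3: 85 ^ 1f = 9a
byte 4: df ^ bb = 64
byte 5: e8 ^ 17 = ff
byte 6: 8c ^ 05 = 89
byte 7: ab ^ 70 = db
byte 8: 35 ^ a8 = 9d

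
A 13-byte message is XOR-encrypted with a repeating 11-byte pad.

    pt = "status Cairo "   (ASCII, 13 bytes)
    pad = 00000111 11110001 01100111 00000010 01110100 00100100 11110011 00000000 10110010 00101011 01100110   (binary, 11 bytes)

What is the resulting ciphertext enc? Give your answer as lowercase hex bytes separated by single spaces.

The 11-byte key repeats, so the effective keystream is 07 f1 67 02 74 24 f3 00 b2 2b 66 07 f1.
byte 0: 73 ^ 07 = 74
byte 1: 74 ^ f1 = 85
byte 2: 61 ^ 67 = 06
byte 3: 74 ^ 02 = 76
byte 4: 75 ^ 74 = 01
byte 5: 73 ^ 24 = 57
byte 6: 20 ^ f3 = d3
byte 7: 43 ^ 00 = 43
byte 8: 61 ^ b2 = d3
byte 9: 69 ^ 2b = 42
byte 10: 72 ^ 66 = 14
byte 11: 6f ^ 07 = 68
byte 12: 20 ^ f1 = d1

74 85 06 76 01 57 d3 43 d3 42 14 68 d1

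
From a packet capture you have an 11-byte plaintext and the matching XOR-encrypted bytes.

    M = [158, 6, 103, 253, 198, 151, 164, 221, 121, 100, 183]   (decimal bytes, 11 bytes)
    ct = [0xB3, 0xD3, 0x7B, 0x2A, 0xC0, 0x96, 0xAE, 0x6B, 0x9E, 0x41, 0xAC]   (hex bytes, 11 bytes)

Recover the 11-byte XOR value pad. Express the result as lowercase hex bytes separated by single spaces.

Since ct = M ⊕ pad, XORing both sides with M gives pad = M ⊕ ct.
9e XOR b3 = 2d
06 XOR d3 = d5
67 XOR 7b = 1c
fd XOR 2a = d7
c6 XOR c0 = 06
97 XOR 96 = 01
a4 XOR ae = 0a
dd XOR 6b = b6
79 XOR 9e = e7
64 XOR 41 = 25
b7 XOR ac = 1b

2d d5 1c d7 06 01 0a b6 e7 25 1b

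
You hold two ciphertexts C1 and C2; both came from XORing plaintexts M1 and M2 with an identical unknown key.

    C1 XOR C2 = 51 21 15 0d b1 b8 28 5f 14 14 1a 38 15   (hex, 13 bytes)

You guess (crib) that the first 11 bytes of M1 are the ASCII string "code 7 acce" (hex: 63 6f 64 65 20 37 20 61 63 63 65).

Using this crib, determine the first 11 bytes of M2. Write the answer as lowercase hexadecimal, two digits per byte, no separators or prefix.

324e7168918f083e77777f

Since C1 ⊕ C2 = M1 ⊕ M2, XORing with the guessed M1 bytes yields the corresponding M2 bytes: M2 = (C1 ⊕ C2) ⊕ M1.
byte 0: 51 ^ 63 = 32
byte 1: 21 ^ 6f = 4e
byte 2: 15 ^ 64 = 71
byte 3: 0d ^ 65 = 68
byte 4: b1 ^ 20 = 91
byte 5: b8 ^ 37 = 8f
byte 6: 28 ^ 20 = 08
byte 7: 5f ^ 61 = 3e
byte 8: 14 ^ 63 = 77
byte 9: 14 ^ 63 = 77
byte 10: 1a ^ 65 = 7f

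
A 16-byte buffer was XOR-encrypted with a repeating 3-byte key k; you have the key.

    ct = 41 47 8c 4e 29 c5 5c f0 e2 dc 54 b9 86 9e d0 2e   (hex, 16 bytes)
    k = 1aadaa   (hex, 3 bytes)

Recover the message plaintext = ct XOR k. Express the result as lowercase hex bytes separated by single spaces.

5b ea 26 54 84 6f 46 5d 48 c6 f9 13 9c 33 7a 34

The 3-byte key repeats, so the effective keystream is 1a ad aa 1a ad aa 1a ad aa 1a ad aa 1a ad aa 1a.
byte 0: 41 XOR 1a = 5b
byte 1: 47 XOR ad = ea
byte 2: 8c XOR aa = 26
byte 3: 4e XOR 1a = 54
byte 4: 29 XOR ad = 84
byte 5: c5 XOR aa = 6f
byte 6: 5c XOR 1a = 46
byte 7: f0 XOR ad = 5d
byte 8: e2 XOR aa = 48
byte 9: dc XOR 1a = c6
byte 10: 54 XOR ad = f9
byte 11: b9 XOR aa = 13
byte 12: 86 XOR 1a = 9c
byte 13: 9e XOR ad = 33
byte 14: d0 XOR aa = 7a
byte 15: 2e XOR 1a = 34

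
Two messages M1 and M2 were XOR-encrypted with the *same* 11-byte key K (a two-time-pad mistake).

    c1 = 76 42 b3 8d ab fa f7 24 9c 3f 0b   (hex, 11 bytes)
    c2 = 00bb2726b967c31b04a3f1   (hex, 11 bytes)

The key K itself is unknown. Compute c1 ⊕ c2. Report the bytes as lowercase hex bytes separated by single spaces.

76 f9 94 ab 12 9d 34 3f 98 9c fa

c1 ⊕ c2 = (M1 ⊕ K) ⊕ (M2 ⊕ K) = M1 ⊕ M2 — the shared key cancels under XOR.
01110110 ^ 00000000 = 01110110
01000010 ^ 10111011 = 11111001
10110011 ^ 00100111 = 10010100
10001101 ^ 00100110 = 10101011
10101011 ^ 10111001 = 00010010
11111010 ^ 01100111 = 10011101
11110111 ^ 11000011 = 00110100
00100100 ^ 00011011 = 00111111
10011100 ^ 00000100 = 10011000
00111111 ^ 10100011 = 10011100
00001011 ^ 11110001 = 11111010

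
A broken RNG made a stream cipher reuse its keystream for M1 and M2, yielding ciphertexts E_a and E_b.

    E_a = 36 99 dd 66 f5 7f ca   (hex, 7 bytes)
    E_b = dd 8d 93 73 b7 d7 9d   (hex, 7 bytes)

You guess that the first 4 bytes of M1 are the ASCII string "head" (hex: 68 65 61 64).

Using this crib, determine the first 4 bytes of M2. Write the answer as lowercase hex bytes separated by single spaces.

83 71 2f 71

First, E_a ⊕ E_b = (M1 ⊕ K) ⊕ (M2 ⊕ K) = M1 ⊕ M2, so the key drops out. Then M2 = (M1 ⊕ M2) ⊕ M1 over the first 4 bytes.
byte 0: (36 ⊕ dd) ⊕ 68 = eb ⊕ 68 = 83
byte 1: (99 ⊕ 8d) ⊕ 65 = 14 ⊕ 65 = 71
byte 2: (dd ⊕ 93) ⊕ 61 = 4e ⊕ 61 = 2f
byte 3: (66 ⊕ 73) ⊕ 64 = 15 ⊕ 64 = 71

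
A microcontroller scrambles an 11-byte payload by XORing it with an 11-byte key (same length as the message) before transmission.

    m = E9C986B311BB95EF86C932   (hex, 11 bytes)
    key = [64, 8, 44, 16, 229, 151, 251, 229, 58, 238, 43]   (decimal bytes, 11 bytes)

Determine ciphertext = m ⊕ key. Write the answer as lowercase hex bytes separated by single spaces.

XOR is its own inverse, so applying the key byte-wise gives the result directly.
byte 0: 233 ^  64 = 169
byte 1: 201 ^   8 = 193
byte 2: 134 ^  44 = 170
byte 3: 179 ^  16 = 163
byte 4:  17 ^ 229 = 244
byte 5: 187 ^ 151 =  44
byte 6: 149 ^ 251 = 110
byte 7: 239 ^ 229 =  10
byte 8: 134 ^  58 = 188
byte 9: 201 ^ 238 =  39
byte 10:  50 ^  43 =  25

a9 c1 aa a3 f4 2c 6e 0a bc 27 19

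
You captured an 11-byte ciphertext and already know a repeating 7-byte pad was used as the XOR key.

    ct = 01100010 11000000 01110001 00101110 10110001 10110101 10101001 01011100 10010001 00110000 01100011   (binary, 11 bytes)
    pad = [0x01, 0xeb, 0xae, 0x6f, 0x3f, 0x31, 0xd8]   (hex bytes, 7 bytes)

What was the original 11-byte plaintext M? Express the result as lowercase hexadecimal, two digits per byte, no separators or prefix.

The 7-byte key repeats, so the effective keystream is 01 eb ae 6f 3f 31 d8 01 eb ae 6f.
byte 0:  98 xor   1 =  99
byte 1: 192 xor 235 =  43
byte 2: 113 xor 174 = 223
byte 3:  46 xor 111 =  65
byte 4: 177 xor  63 = 142
byte 5: 181 xor  49 = 132
byte 6: 169 xor 216 = 113
byte 7:  92 xor   1 =  93
byte 8: 145 xor 235 = 122
byte 9:  48 xor 174 = 158
byte 10:  99 xor 111 =  12

632bdf418e84715d7a9e0c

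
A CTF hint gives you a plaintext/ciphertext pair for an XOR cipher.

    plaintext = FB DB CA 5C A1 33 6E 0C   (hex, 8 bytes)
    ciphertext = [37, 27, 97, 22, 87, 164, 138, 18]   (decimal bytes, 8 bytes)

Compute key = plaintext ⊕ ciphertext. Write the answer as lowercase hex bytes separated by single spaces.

Since ciphertext = plaintext ⊕ key, XORing both sides with plaintext gives key = plaintext ⊕ ciphertext.
251 XOR  37 = 222
219 XOR  27 = 192
202 XOR  97 = 171
 92 XOR  22 =  74
161 XOR  87 = 246
 51 XOR 164 = 151
110 XOR 138 = 228
 12 XOR  18 =  30

de c0 ab 4a f6 97 e4 1e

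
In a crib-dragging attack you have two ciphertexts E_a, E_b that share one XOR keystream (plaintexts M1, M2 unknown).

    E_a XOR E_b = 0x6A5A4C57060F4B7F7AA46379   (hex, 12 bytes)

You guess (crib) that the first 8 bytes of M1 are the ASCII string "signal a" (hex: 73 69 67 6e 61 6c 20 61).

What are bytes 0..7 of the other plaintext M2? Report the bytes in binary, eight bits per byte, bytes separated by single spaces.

00011001 00110011 00101011 00111001 01100111 01100011 01101011 00011110

Since E_a ⊕ E_b = M1 ⊕ M2, XORing with the guessed M1 bytes yields the corresponding M2 bytes: M2 = (E_a ⊕ E_b) ⊕ M1.
byte 0: 6a XOR 73 = 19
byte 1: 5a XOR 69 = 33
byte 2: 4c XOR 67 = 2b
byte 3: 57 XOR 6e = 39
byte 4: 06 XOR 61 = 67
byte 5: 0f XOR 6c = 63
byte 6: 4b XOR 20 = 6b
byte 7: 7f XOR 61 = 1e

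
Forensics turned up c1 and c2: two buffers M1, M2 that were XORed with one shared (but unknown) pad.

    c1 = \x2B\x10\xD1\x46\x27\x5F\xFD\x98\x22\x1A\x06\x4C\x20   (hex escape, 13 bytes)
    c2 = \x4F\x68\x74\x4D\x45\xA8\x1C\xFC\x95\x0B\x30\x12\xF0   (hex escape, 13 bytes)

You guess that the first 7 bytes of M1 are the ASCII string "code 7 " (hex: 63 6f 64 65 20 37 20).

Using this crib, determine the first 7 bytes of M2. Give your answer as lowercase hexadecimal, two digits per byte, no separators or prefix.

First, c1 ⊕ c2 = (M1 ⊕ K) ⊕ (M2 ⊕ K) = M1 ⊕ M2, so the key drops out. Then M2 = (M1 ⊕ M2) ⊕ M1 over the first 7 bytes.
byte 0: (2b xor 4f) xor 63 = 64 xor 63 = 07
byte 1: (10 xor 68) xor 6f = 78 xor 6f = 17
byte 2: (d1 xor 74) xor 64 = a5 xor 64 = c1
byte 3: (46 xor 4d) xor 65 = 0b xor 65 = 6e
byte 4: (27 xor 45) xor 20 = 62 xor 20 = 42
byte 5: (5f xor a8) xor 37 = f7 xor 37 = c0
byte 6: (fd xor 1c) xor 20 = e1 xor 20 = c1

0717c16e42c0c1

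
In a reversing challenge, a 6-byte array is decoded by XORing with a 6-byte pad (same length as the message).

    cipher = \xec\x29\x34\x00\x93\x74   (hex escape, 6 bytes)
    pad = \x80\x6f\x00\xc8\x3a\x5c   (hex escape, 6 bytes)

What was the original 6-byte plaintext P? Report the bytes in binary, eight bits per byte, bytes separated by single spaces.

01101100 01000110 00110100 11001000 10101001 00101000

XOR is its own inverse, so applying the key byte-wise gives the result directly.
byte 0: ec ^ 80 = 6c
byte 1: 29 ^ 6f = 46
byte 2: 34 ^ 00 = 34
byte 3: 00 ^ c8 = c8
byte 4: 93 ^ 3a = a9
byte 5: 74 ^ 5c = 28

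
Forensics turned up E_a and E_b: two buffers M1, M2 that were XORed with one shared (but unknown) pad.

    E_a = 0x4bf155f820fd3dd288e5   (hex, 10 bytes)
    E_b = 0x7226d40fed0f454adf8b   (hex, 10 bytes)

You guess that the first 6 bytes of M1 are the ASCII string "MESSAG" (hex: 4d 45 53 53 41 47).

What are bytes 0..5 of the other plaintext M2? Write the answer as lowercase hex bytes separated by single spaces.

First, E_a ⊕ E_b = (M1 ⊕ K) ⊕ (M2 ⊕ K) = M1 ⊕ M2, so the key drops out. Then M2 = (M1 ⊕ M2) ⊕ M1 over the first 6 bytes.
byte 0: (4b ^ 72) ^ 4d = 39 ^ 4d = 74
byte 1: (f1 ^ 26) ^ 45 = d7 ^ 45 = 92
byte 2: (55 ^ d4) ^ 53 = 81 ^ 53 = d2
byte 3: (f8 ^ 0f) ^ 53 = f7 ^ 53 = a4
byte 4: (20 ^ ed) ^ 41 = cd ^ 41 = 8c
byte 5: (fd ^ 0f) ^ 47 = f2 ^ 47 = b5

74 92 d2 a4 8c b5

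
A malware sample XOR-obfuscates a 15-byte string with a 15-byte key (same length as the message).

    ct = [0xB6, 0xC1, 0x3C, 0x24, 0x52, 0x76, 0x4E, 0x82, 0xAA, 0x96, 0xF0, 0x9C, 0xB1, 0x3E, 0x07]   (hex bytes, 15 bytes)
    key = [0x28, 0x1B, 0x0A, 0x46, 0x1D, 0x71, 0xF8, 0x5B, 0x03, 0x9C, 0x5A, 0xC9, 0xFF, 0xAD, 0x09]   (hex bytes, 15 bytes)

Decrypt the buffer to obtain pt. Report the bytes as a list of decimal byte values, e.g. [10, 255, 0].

[158, 218, 54, 98, 79, 7, 182, 217, 169, 10, 170, 85, 78, 147, 14]

byte 0: 10110110 ⊕ 00101000 = 10011110
byte 1: 11000001 ⊕ 00011011 = 11011010
byte 2: 00111100 ⊕ 00001010 = 00110110
byte 3: 00100100 ⊕ 01000110 = 01100010
byte 4: 01010010 ⊕ 00011101 = 01001111
byte 5: 01110110 ⊕ 01110001 = 00000111
byte 6: 01001110 ⊕ 11111000 = 10110110
byte 7: 10000010 ⊕ 01011011 = 11011001
byte 8: 10101010 ⊕ 00000011 = 10101001
byte 9: 10010110 ⊕ 10011100 = 00001010
byte 10: 11110000 ⊕ 01011010 = 10101010
byte 11: 10011100 ⊕ 11001001 = 01010101
byte 12: 10110001 ⊕ 11111111 = 01001110
byte 13: 00111110 ⊕ 10101101 = 10010011
byte 14: 00000111 ⊕ 00001001 = 00001110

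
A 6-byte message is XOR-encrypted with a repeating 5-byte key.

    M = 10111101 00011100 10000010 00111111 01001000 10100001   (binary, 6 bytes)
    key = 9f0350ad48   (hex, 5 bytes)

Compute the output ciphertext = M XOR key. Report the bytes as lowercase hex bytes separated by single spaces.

The 5-byte key repeats, so the effective keystream is 9f 03 50 ad 48 9f.
byte 0: bd ^ 9f = 22
byte 1: 1c ^ 03 = 1f
byte 2: 82 ^ 50 = d2
byte 3: 3f ^ ad = 92
byte 4: 48 ^ 48 = 00
byte 5: a1 ^ 9f = 3e

22 1f d2 92 00 3e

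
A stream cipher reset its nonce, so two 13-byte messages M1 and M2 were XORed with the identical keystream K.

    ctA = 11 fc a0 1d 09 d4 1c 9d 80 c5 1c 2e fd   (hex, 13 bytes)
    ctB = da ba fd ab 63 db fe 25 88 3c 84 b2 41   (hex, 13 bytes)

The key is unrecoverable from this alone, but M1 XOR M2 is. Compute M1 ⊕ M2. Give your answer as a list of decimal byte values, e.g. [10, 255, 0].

ctA ⊕ ctB = (M1 ⊕ K) ⊕ (M2 ⊕ K) = M1 ⊕ M2 — the shared key cancels under XOR.
 17 XOR 218 = 203
252 XOR 186 =  70
160 XOR 253 =  93
 29 XOR 171 = 182
  9 XOR  99 = 106
212 XOR 219 =  15
 28 XOR 254 = 226
157 XOR  37 = 184
128 XOR 136 =   8
197 XOR  60 = 249
 28 XOR 132 = 152
 46 XOR 178 = 156
253 XOR  65 = 188

[203, 70, 93, 182, 106, 15, 226, 184, 8, 249, 152, 156, 188]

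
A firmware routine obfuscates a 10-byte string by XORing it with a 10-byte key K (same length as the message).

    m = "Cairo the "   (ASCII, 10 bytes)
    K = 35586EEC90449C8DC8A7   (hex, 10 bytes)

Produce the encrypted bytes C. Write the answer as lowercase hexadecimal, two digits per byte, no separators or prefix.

7639079eff64e8e5ad87

XOR is its own inverse, so applying the key byte-wise gives the result directly.
byte 0: 43 ^ 35 = 76
byte 1: 61 ^ 58 = 39
byte 2: 69 ^ 6e = 07
byte 3: 72 ^ ec = 9e
byte 4: 6f ^ 90 = ff
byte 5: 20 ^ 44 = 64
byte 6: 74 ^ 9c = e8
byte 7: 68 ^ 8d = e5
byte 8: 65 ^ c8 = ad
byte 9: 20 ^ a7 = 87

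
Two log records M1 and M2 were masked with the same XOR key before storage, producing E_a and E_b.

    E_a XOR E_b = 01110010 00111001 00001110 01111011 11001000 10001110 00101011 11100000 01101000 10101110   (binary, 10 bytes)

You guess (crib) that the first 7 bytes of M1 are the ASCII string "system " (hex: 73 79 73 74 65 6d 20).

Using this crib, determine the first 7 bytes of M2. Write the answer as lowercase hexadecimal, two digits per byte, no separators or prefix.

Since E_a ⊕ E_b = M1 ⊕ M2, XORing with the guessed M1 bytes yields the corresponding M2 bytes: M2 = (E_a ⊕ E_b) ⊕ M1.
byte 0: 72 XOR 73 = 01
byte 1: 39 XOR 79 = 40
byte 2: 0e XOR 73 = 7d
byte 3: 7b XOR 74 = 0f
byte 4: c8 XOR 65 = ad
byte 5: 8e XOR 6d = e3
byte 6: 2b XOR 20 = 0b

01407d0fade30b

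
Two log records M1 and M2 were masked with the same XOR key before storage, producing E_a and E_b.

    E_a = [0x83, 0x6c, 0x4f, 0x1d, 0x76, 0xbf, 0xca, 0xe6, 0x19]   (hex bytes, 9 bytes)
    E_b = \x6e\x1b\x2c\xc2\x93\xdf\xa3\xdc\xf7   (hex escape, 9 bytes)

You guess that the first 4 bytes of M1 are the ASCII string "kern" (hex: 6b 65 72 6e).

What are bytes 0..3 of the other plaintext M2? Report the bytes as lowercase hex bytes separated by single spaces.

First, E_a ⊕ E_b = (M1 ⊕ K) ⊕ (M2 ⊕ K) = M1 ⊕ M2, so the key drops out. Then M2 = (M1 ⊕ M2) ⊕ M1 over the first 4 bytes.
byte 0: (83 XOR 6e) XOR 6b = ed XOR 6b = 86
byte 1: (6c XOR 1b) XOR 65 = 77 XOR 65 = 12
byte 2: (4f XOR 2c) XOR 72 = 63 XOR 72 = 11
byte 3: (1d XOR c2) XOR 6e = df XOR 6e = b1

86 12 11 b1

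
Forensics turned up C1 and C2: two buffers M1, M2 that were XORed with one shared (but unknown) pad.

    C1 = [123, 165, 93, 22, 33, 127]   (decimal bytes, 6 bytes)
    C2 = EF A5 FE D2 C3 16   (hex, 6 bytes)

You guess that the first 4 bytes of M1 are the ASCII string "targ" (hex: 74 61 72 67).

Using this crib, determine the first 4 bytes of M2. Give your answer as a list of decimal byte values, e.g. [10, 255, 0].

First, C1 ⊕ C2 = (M1 ⊕ K) ⊕ (M2 ⊕ K) = M1 ⊕ M2, so the key drops out. Then M2 = (M1 ⊕ M2) ⊕ M1 over the first 4 bytes.
byte 0: (7b ⊕ ef) ⊕ 74 = 94 ⊕ 74 = e0
byte 1: (a5 ⊕ a5) ⊕ 61 = 00 ⊕ 61 = 61
byte 2: (5d ⊕ fe) ⊕ 72 = a3 ⊕ 72 = d1
byte 3: (16 ⊕ d2) ⊕ 67 = c4 ⊕ 67 = a3

[224, 97, 209, 163]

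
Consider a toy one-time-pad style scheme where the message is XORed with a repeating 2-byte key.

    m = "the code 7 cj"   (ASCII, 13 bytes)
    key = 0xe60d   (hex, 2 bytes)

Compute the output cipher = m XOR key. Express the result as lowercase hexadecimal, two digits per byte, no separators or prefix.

9265832d85628268c63ac66e8c

The 2-byte key repeats, so the effective keystream is e6 0d e6 0d e6 0d e6 0d e6 0d e6 0d e6.
byte 0: 01110100 ^ 11100110 = 10010010
byte 1: 01101000 ^ 00001101 = 01100101
byte 2: 01100101 ^ 11100110 = 10000011
byte 3: 00100000 ^ 00001101 = 00101101
byte 4: 01100011 ^ 11100110 = 10000101
byte 5: 01101111 ^ 00001101 = 01100010
byte 6: 01100100 ^ 11100110 = 10000010
byte 7: 01100101 ^ 00001101 = 01101000
byte 8: 00100000 ^ 11100110 = 11000110
byte 9: 00110111 ^ 00001101 = 00111010
byte 10: 00100000 ^ 11100110 = 11000110
byte 11: 01100011 ^ 00001101 = 01101110
byte 12: 01101010 ^ 11100110 = 10001100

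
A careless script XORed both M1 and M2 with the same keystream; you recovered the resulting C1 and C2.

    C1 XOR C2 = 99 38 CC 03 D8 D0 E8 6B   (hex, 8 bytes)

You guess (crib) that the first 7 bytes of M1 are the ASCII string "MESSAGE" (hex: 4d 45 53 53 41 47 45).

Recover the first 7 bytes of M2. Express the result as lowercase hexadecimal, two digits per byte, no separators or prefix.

d47d9f509997ad

Since C1 ⊕ C2 = M1 ⊕ M2, XORing with the guessed M1 bytes yields the corresponding M2 bytes: M2 = (C1 ⊕ C2) ⊕ M1.
byte 0: 153 XOR  77 = 212
byte 1:  56 XOR  69 = 125
byte 2: 204 XOR  83 = 159
byte 3:   3 XOR  83 =  80
byte 4: 216 XOR  65 = 153
byte 5: 208 XOR  71 = 151
byte 6: 232 XOR  69 = 173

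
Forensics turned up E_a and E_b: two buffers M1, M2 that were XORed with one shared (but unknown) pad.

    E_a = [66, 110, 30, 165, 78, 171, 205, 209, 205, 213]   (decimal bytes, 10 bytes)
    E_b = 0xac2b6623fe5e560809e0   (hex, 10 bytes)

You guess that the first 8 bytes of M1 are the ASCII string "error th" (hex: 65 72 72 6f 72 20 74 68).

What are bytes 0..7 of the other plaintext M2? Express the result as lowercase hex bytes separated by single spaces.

First, E_a ⊕ E_b = (M1 ⊕ K) ⊕ (M2 ⊕ K) = M1 ⊕ M2, so the key drops out. Then M2 = (M1 ⊕ M2) ⊕ M1 over the first 8 bytes.
byte 0: (42 XOR ac) XOR 65 = ee XOR 65 = 8b
byte 1: (6e XOR 2b) XOR 72 = 45 XOR 72 = 37
byte 2: (1e XOR 66) XOR 72 = 78 XOR 72 = 0a
byte 3: (a5 XOR 23) XOR 6f = 86 XOR 6f = e9
byte 4: (4e XOR fe) XOR 72 = b0 XOR 72 = c2
byte 5: (ab XOR 5e) XOR 20 = f5 XOR 20 = d5
byte 6: (cd XOR 56) XOR 74 = 9b XOR 74 = ef
byte 7: (d1 XOR 08) XOR 68 = d9 XOR 68 = b1

8b 37 0a e9 c2 d5 ef b1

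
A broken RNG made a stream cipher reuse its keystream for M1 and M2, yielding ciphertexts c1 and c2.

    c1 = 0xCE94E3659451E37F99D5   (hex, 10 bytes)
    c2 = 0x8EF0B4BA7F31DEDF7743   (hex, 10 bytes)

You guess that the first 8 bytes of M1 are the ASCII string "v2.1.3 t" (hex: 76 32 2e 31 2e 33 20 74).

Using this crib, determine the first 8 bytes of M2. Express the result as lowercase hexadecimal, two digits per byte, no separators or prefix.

First, c1 ⊕ c2 = (M1 ⊕ K) ⊕ (M2 ⊕ K) = M1 ⊕ M2, so the key drops out. Then M2 = (M1 ⊕ M2) ⊕ M1 over the first 8 bytes.
byte 0: (ce xor 8e) xor 76 = 40 xor 76 = 36
byte 1: (94 xor f0) xor 32 = 64 xor 32 = 56
byte 2: (e3 xor b4) xor 2e = 57 xor 2e = 79
byte 3: (65 xor ba) xor 31 = df xor 31 = ee
byte 4: (94 xor 7f) xor 2e = eb xor 2e = c5
byte 5: (51 xor 31) xor 33 = 60 xor 33 = 53
byte 6: (e3 xor de) xor 20 = 3d xor 20 = 1d
byte 7: (7f xor df) xor 74 = a0 xor 74 = d4

365679eec5531dd4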